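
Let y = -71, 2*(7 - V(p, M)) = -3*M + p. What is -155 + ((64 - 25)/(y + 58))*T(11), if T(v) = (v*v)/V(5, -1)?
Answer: -276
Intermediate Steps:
V(p, M) = 7 - p/2 + 3*M/2 (V(p, M) = 7 - (-3*M + p)/2 = 7 - (p - 3*M)/2 = 7 + (-p/2 + 3*M/2) = 7 - p/2 + 3*M/2)
T(v) = v**2/3 (T(v) = (v*v)/(7 - 1/2*5 + (3/2)*(-1)) = v**2/(7 - 5/2 - 3/2) = v**2/3)
-155 + ((64 - 25)/(y + 58))*T(11) = -155 + ((64 - 25)/(-71 + 58))*((1/3)*11**2) = -155 + (39/(-13))*((1/3)*121) = -155 + (39*(-1/13))*(121/3) = -155 - 3*121/3 = -155 - 121 = -276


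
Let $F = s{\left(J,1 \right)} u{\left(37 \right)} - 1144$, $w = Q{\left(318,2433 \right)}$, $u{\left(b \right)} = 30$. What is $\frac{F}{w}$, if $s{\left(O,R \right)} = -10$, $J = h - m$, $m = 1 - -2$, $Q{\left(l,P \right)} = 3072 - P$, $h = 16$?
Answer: $- \frac{1444}{639} \approx -2.2598$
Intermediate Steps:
$m = 3$ ($m = 1 + 2 = 3$)
$w = 639$ ($w = 3072 - 2433 = 639$)
$J = 13$ ($J = 16 - 3 = 13$)
$F = -1444$ ($F = \left(-10\right) 30 - 1144 = -300 - 1144 = -1444$)
$\frac{F}{w} = - \frac{1444}{639}$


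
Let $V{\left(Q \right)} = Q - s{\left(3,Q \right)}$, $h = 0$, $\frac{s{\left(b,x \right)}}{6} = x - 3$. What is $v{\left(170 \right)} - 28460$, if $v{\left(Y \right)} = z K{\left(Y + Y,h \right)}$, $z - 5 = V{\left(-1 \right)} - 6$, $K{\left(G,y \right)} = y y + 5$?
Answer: $-28350$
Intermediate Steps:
$s{\left(b,x \right)} = -18 + 6 x$ ($s{\left(b,x \right)} = 6 \left(x - 3\right) = 6 \left(-3 + x\right) = -18 + 6 x$)
$V{\left(Q \right)} = 18 - 5 Q$ ($V{\left(Q \right)} = Q - \left(-18 + 6 Q\right) = 18 - 5 Q$)
$K{\left(G,y \right)} = 5 + y^{2}$ ($K{\left(G,y \right)} = y^{2} + 5 = 5 + y^{2}$)
$z = 22$ ($z = 5 + \left(\left(18 - -5\right) - 6\right) = 5 + \left(\left(18 + 5\right) - 6\right) = 5 + \left(23 - 6\right) = 5 + 17 = 22$)
$v{\left(Y \right)} = 110$ ($v{\left(Y \right)} = 22 \left(5 + 0^{2}\right) = 22 \left(5 + 0\right) = 22 \cdot 5 = 110$)
$v{\left(170 \right)} - 28460 = 110 - 28460 = -28350$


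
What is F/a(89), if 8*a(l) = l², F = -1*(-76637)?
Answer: 613096/7921 ≈ 77.401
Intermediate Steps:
F = 76637
a(l) = l²/8
F/a(89) = 76637/(((⅛)*89²)) = 76637/(((⅛)*7921)) = 76637/(7921/8) = 76637*(8/7921) = 613096/7921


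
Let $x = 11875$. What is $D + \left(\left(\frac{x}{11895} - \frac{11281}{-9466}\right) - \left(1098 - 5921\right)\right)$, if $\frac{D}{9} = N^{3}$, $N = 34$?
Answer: $\frac{8074659595475}{22519614} \approx 3.5856 \cdot 10^{5}$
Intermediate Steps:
$D = 353736$ ($D = 9 \cdot 34^{3} = 9 \cdot 39304 = 353736$)
$D + \left(\left(\frac{x}{11895} - \frac{11281}{-9466}\right) - \left(1098 - 5921\right)\right) = 353736 + \left(\left(\frac{11875}{11895} - \frac{11281}{-9466}\right) - \left(1098 - 5921\right)\right) = 353736 + \left(\left(11875 \cdot \frac{1}{11895} - - \frac{11281}{9466}\right) - -4823\right) = 353736 + \left(\left(\frac{2375}{2379} + \frac{11281}{9466}\right) + 4823\right) = 353736 + \left(\frac{49319249}{22519614} + 4823\right) = 353736 + \frac{108661417571}{22519614} = \frac{8074659595475}{22519614}$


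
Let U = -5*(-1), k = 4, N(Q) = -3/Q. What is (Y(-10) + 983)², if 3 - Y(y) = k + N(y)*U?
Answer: 3845521/4 ≈ 9.6138e+5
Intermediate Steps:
U = 5
Y(y) = -1 + 15/y (Y(y) = 3 - (4 - 3/y*5) = 3 - (4 - 15/y) = 3 + (-4 + 15/y) = -1 + 15/y)
(Y(-10) + 983)² = ((15 - 1*(-10))/(-10) + 983)² = (-(15 + 10)/10 + 983)² = (-⅒*25 + 983)² = (-5/2 + 983)² = (1961/2)² = 3845521/4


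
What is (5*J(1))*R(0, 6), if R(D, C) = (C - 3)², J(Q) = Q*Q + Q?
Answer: 90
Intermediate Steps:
J(Q) = Q + Q² (J(Q) = Q² + Q = Q + Q²)
R(D, C) = (-3 + C)²
(5*J(1))*R(0, 6) = (5*(1*(1 + 1)))*(-3 + 6)² = (5*(1*2))*3² = (5*2)*9 = 10*9 = 90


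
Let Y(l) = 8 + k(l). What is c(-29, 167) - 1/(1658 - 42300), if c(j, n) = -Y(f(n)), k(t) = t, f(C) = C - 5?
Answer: -6909139/40642 ≈ -170.00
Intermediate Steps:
f(C) = -5 + C
Y(l) = 8 + l
c(j, n) = -3 - n (c(j, n) = -(8 + (-5 + n)) = -(3 + n) = -3 - n)
c(-29, 167) - 1/(1658 - 42300) = (-3 - 1*167) - 1/(1658 - 42300) = (-3 - 167) - 1/(-40642) = -170 - 1*(-1/40642) = -170 + 1/40642 = -6909139/40642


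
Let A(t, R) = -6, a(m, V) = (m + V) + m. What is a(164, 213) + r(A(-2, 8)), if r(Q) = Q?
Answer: 535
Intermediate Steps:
a(m, V) = V + 2*m (a(m, V) = (V + m) + m = V + 2*m)
a(164, 213) + r(A(-2, 8)) = (213 + 2*164) - 6 = (213 + 328) - 6 = 541 - 6 = 535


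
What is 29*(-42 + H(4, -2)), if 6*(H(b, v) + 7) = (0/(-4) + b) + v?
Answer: -4234/3 ≈ -1411.3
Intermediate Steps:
H(b, v) = -7 + b/6 + v/6 (H(b, v) = -7 + ((0/(-4) + b) + v)/6 = -7 + ((0*(-¼) + b) + v)/6 = -7 + ((0 + b) + v)/6 = -7 + (b + v)/6 = -7 + (b/6 + v/6) = -7 + b/6 + v/6)
29*(-42 + H(4, -2)) = 29*(-42 + (-7 + (⅙)*4 + (⅙)*(-2))) = 29*(-42 + (-7 + ⅔ - ⅓)) = 29*(-42 - 20/3) = 29*(-146/3) = -4234/3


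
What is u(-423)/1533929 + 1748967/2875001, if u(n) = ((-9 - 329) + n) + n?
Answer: 2679387200159/4410047408929 ≈ 0.60756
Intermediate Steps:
u(n) = -338 + 2*n (u(n) = (-338 + n) + n = -338 + 2*n)
u(-423)/1533929 + 1748967/2875001 = (-338 + 2*(-423))/1533929 + 1748967/2875001 = (-338 - 846)*(1/1533929) + 1748967*(1/2875001) = -1184*1/1533929 + 1748967/2875001 = -1184/1533929 + 1748967/2875001 = 2679387200159/4410047408929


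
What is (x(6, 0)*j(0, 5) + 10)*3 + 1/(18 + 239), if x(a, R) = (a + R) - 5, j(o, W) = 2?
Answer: 9253/257 ≈ 36.004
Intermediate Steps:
x(a, R) = -5 + R + a (x(a, R) = (R + a) - 5 = -5 + R + a)
(x(6, 0)*j(0, 5) + 10)*3 + 1/(18 + 239) = ((-5 + 0 + 6)*2 + 10)*3 + 1/(18 + 239) = (1*2 + 10)*3 + 1/257 = (2 + 10)*3 + 1/257 = 12*3 + 1/257 = 36 + 1/257 = 9253/257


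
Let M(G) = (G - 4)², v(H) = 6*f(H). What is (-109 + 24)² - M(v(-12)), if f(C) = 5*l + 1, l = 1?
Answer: 6201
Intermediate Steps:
f(C) = 6 (f(C) = 5*1 + 1 = 5 + 1 = 6)
v(H) = 36 (v(H) = 6*6 = 36)
M(G) = (-4 + G)²
(-109 + 24)² - M(v(-12)) = (-109 + 24)² - (-4 + 36)² = (-85)² - 1*32² = 7225 - 1*1024 = 7225 - 1024 = 6201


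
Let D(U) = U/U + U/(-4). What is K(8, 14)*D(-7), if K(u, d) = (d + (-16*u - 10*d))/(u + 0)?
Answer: -1397/16 ≈ -87.313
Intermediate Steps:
D(U) = 1 - U/4 (D(U) = 1 + U*(-1/4) = 1 - U/4)
K(u, d) = (-16*u - 9*d)/u
K(8, 14)*D(-7) = (-16 - 9*14/8)*(1 - 1/4*(-7)) = (-16 - 9*14*1/8)*(1 + 7/4) = (-16 - 63/4)*(11/4) = -127/4*11/4 = -1397/16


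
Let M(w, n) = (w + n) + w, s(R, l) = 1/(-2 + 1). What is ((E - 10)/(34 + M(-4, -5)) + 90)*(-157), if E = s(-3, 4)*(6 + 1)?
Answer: -294061/21 ≈ -14003.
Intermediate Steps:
s(R, l) = -1 (s(R, l) = 1/(-1) = -1)
M(w, n) = n + 2*w (M(w, n) = (n + w) + w = n + 2*w)
E = -7 (E = -(6 + 1) = -1*7 = -7)
((E - 10)/(34 + M(-4, -5)) + 90)*(-157) = ((-7 - 10)/(34 + (-5 + 2*(-4))) + 90)*(-157) = (-17/(34 + (-5 - 8)) + 90)*(-157) = (-17/(34 - 13) + 90)*(-157) = (-17/21 + 90)*(-157) = (1873/21)*(-157) = -294061/21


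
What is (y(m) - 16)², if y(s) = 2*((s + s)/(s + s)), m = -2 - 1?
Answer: 196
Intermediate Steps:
m = -3
y(s) = 2 (y(s) = 2*((2*s)/((2*s))) = 2*((2*s)*(1/(2*s))) = 2*1 = 2)
(y(m) - 16)² = (2 - 16)² = (-14)² = 196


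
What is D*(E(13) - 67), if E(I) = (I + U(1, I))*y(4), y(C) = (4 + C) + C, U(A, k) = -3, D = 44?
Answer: 2332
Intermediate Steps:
y(C) = 4 + 2*C
E(I) = -36 + 12*I (E(I) = (I - 3)*(4 + 2*4) = (-3 + I)*(4 + 8) = (-3 + I)*12 = -36 + 12*I)
D*(E(13) - 67) = 44*((-36 + 12*13) - 67) = 44*((-36 + 156) - 67) = 44*(120 - 67) = 44*53 = 2332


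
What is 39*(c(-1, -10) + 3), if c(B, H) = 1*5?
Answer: 312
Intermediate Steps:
c(B, H) = 5
39*(c(-1, -10) + 3) = 39*(5 + 3) = 39*8 = 312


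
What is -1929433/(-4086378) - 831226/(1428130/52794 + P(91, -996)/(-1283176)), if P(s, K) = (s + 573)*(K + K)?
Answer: -14381412475004021171351/485863226534540466 ≈ -29600.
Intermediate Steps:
P(s, K) = 2*K*(573 + s) (P(s, K) = (573 + s)*(2*K) = 2*K*(573 + s))
-1929433/(-4086378) - 831226/(1428130/52794 + P(91, -996)/(-1283176)) = -1929433/(-4086378) - 831226/(1428130/52794 + (2*(-996)*(573 + 91))/(-1283176)) = -1929433*(-1/4086378) - 831226/(1428130*(1/52794) + (2*(-996)*664)*(-1/1283176)) = 1929433/4086378 - 831226/(714065/26397 - 1322688*(-1/1283176)) = 1929433/4086378 - 831226/(714065/26397 + 165336/160397) = 1929433/4086378 - 831226/118898258197/4233999609 = 1929433/4086378 - 831226*4233999609/118898258197 = 1929433/4086378 - 3519410558990634/118898258197 = -14381412475004021171351/485863226534540466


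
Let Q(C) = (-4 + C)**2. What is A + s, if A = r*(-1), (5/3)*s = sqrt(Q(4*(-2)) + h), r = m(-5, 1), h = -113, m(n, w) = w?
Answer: -1 + 3*sqrt(31)/5 ≈ 2.3407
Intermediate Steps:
r = 1
s = 3*sqrt(31)/5 (s = 3*sqrt((-4 + 4*(-2))**2 - 113)/5 = 3*sqrt((-4 - 8)**2 - 113)/5 = 3*sqrt((-12)**2 - 113)/5 = 3*sqrt(144 - 113)/5 = 3*sqrt(31)/5 ≈ 3.3407)
A = -1 (A = 1*(-1) = -1)
A + s = -1 + 3*sqrt(31)/5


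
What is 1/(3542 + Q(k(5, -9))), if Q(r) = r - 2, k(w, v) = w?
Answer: 1/3545 ≈ 0.00028209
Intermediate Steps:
Q(r) = -2 + r
1/(3542 + Q(k(5, -9))) = 1/(3542 + (-2 + 5)) = 1/(3542 + 3) = 1/3545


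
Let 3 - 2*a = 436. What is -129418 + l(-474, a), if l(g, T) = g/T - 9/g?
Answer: -8853851969/68414 ≈ -1.2942e+5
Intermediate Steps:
a = -433/2 (a = 3/2 - 1/2*436 = 3/2 - 218 = -433/2 ≈ -216.50)
l(g, T) = -9/g + g/T
-129418 + l(-474, a) = -129418 + (-9/(-474) - 474/(-433/2)) = -129418 + (-9*(-1/474) - 474*(-2/433)) = -129418 + (3/158 + 948/433) = -129418 + 151083/68414 = -8853851969/68414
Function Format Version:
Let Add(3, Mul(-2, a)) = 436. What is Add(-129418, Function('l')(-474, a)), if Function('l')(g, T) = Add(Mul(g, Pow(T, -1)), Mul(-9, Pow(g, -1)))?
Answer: Rational(-8853851969, 68414) ≈ -1.2942e+5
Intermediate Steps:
a = Rational(-433, 2) (a = Add(Rational(3, 2), Mul(Rational(-1, 2), 436)) = Add(Rational(3, 2), -218) = Rational(-433, 2) ≈ -216.50)
Function('l')(g, T) = Add(Mul(-9, Pow(g, -1)), Mul(g, Pow(T, -1)))
Add(-129418, Function('l')(-474, a)) = Add(-129418, Add(Mul(-9, Pow(-474, -1)), Mul(-474, Pow(Rational(-433, 2), -1)))) = Add(-129418, Add(Mul(-9, Rational(-1, 474)), Mul(-474, Rational(-2, 433)))) = Add(-129418, Add(Rational(3, 158), Rational(948, 433))) = Add(-129418, Rational(151083, 68414)) = Rational(-8853851969, 68414)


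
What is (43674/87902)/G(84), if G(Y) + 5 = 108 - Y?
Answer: 21837/835069 ≈ 0.026150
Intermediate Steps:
G(Y) = 103 - Y (G(Y) = -5 + (108 - Y) = 103 - Y)
(43674/87902)/G(84) = (43674/87902)/(103 - 1*84) = (43674*(1/87902))/(103 - 84) = (21837/43951)/19 = (21837/43951)*(1/19) = 21837/835069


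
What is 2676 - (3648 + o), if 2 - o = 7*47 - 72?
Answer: -717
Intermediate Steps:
o = -255 (o = 2 - (7*47 - 72) = 2 - (329 - 72) = 2 - 1*257 = 2 - 257 = -255)
2676 - (3648 + o) = 2676 - (3648 - 255) = 2676 - 1*3393 = 2676 - 3393 = -717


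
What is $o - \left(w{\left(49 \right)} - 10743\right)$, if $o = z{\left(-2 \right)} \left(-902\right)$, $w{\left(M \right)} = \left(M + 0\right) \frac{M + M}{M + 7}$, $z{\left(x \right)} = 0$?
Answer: $\frac{42629}{4} \approx 10657.0$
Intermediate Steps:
$w{\left(M \right)} = \frac{2 M^{2}}{7 + M}$ ($w{\left(M \right)} = M \frac{2 M}{7 + M} = \frac{2 M^{2}}{7 + M}$)
$o = 0$ ($o = 0 \left(-902\right) = 0$)
$o - \left(w{\left(49 \right)} - 10743\right) = 0 - \left(\frac{2 \cdot 49^{2}}{7 + 49} - 10743\right) = 0 - \left(2 \cdot 2401 \cdot \frac{1}{56} - 10743\right) = 0 - \left(\frac{343}{4} - 10743\right) = 0 - - \frac{42629}{4} = 0 + \frac{42629}{4} = \frac{42629}{4}$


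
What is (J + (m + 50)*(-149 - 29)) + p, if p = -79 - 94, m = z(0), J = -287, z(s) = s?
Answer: -9360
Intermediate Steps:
m = 0
p = -173
(J + (m + 50)*(-149 - 29)) + p = (-287 + (0 + 50)*(-149 - 29)) - 173 = (-287 + 50*(-178)) - 173 = (-287 - 8900) - 173 = -9187 - 173 = -9360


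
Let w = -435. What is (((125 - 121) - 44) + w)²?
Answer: 225625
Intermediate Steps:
(((125 - 121) - 44) + w)² = (((125 - 121) - 44) - 435)² = ((4 - 44) - 435)² = (-40 - 435)² = (-475)² = 225625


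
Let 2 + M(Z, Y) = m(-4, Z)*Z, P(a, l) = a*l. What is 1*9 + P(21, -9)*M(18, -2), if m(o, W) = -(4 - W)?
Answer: -47241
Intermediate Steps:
m(o, W) = -4 + W
M(Z, Y) = -2 + Z*(-4 + Z) (M(Z, Y) = -2 + (-4 + Z)*Z = -2 + Z*(-4 + Z))
1*9 + P(21, -9)*M(18, -2) = 1*9 + (21*(-9))*(-2 + 18*(-4 + 18)) = 9 - 189*(-2 + 18*14) = 9 - 189*(-2 + 252) = 9 - 189*250 = 9 - 47250 = -47241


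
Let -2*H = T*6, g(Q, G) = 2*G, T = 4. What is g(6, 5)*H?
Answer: -120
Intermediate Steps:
H = -12 (H = -2*6 = -½*24 = -12)
g(6, 5)*H = (2*5)*(-12) = 10*(-12) = -120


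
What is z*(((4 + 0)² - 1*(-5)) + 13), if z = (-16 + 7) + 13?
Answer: 136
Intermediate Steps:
z = 4 (z = -9 + 13 = 4)
z*(((4 + 0)² - 1*(-5)) + 13) = 4*(((4 + 0)² - 1*(-5)) + 13) = 4*((4² + 5) + 13) = 4*((16 + 5) + 13) = 4*(21 + 13) = 4*34 = 136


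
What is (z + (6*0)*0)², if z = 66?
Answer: 4356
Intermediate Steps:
(z + (6*0)*0)² = (66 + (6*0)*0)² = (66 + 0*0)² = (66 + 0)² = 66² = 4356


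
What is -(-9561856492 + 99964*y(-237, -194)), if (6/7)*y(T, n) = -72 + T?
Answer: 9597893514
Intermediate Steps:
y(T, n) = -84 + 7*T/6 (y(T, n) = 7*(-72 + T)/6 = -84 + 7*T/6)
-(-9561856492 + 99964*y(-237, -194)) = -(-9570253468 - 27640046) = -99964/(1/((-84 - 553/2) - 95653)) = -99964/(1/(-721/2 - 95653)) = -99964/(1/(-192027/2)) = -99964/(-2/192027) = -99964*(-192027/2) = 9597893514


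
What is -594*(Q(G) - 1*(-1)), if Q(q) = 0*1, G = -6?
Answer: -594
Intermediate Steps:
Q(q) = 0
-594*(Q(G) - 1*(-1)) = -594*(0 - 1*(-1)) = -594*(0 + 1) = -594*1 = -594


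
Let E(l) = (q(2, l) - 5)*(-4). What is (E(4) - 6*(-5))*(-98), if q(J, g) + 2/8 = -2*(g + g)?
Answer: -11270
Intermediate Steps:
q(J, g) = -1/4 - 4*g (q(J, g) = -1/4 - 2*(g + g) = -1/4 - 4*g)
E(l) = 21 + 16*l (E(l) = ((-1/4 - 4*l) - 5)*(-4) = (-21/4 - 4*l)*(-4) = 21 + 16*l)
(E(4) - 6*(-5))*(-98) = ((21 + 16*4) - 6*(-5))*(-98) = ((21 + 64) + 30)*(-98) = (85 + 30)*(-98) = 115*(-98) = -11270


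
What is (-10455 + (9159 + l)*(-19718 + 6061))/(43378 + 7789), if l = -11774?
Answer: 35702600/51167 ≈ 697.77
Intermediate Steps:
(-10455 + (9159 + l)*(-19718 + 6061))/(43378 + 7789) = (-10455 + (9159 - 11774)*(-19718 + 6061))/(43378 + 7789) = (-10455 - 2615*(-13657))/51167 = (-10455 + 35713055)*(1/51167) = 35702600*(1/51167) = 35702600/51167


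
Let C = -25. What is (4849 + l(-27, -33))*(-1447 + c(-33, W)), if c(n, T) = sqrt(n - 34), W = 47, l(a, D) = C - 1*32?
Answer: -6934024 + 4792*I*sqrt(67) ≈ -6.934e+6 + 39224.0*I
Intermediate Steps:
l(a, D) = -57 (l(a, D) = -25 - 1*32 = -25 - 32 = -57)
c(n, T) = sqrt(-34 + n)
(4849 + l(-27, -33))*(-1447 + c(-33, W)) = (4849 - 57)*(-1447 + sqrt(-34 - 33)) = 4792*(-1447 + sqrt(-67)) = 4792*(-1447 + I*sqrt(67)) = -6934024 + 4792*I*sqrt(67)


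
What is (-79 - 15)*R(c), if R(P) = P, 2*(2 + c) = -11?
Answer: 705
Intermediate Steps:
c = -15/2 (c = -2 + (½)*(-11) = -2 - 11/2 = -15/2 ≈ -7.5000)
(-79 - 15)*R(c) = (-79 - 15)*(-15/2) = -94*(-15/2) = 705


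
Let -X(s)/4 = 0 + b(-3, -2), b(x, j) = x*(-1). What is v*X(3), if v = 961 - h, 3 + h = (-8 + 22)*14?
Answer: -9216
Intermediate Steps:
h = 193 (h = -3 + (-8 + 22)*14 = -3 + 14*14 = -3 + 196 = 193)
b(x, j) = -x
X(s) = -12 (X(s) = -4*(0 - 1*(-3)) = -4*(0 + 3) = -4*3 = -12)
v = 768 (v = 961 - 1*193 = 961 - 193 = 768)
v*X(3) = 768*(-12) = -9216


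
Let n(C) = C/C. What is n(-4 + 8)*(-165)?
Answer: -165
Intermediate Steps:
n(C) = 1
n(-4 + 8)*(-165) = 1*(-165) = -165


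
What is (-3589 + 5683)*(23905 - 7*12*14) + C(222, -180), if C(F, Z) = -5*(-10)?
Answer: 47594576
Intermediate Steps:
C(F, Z) = 50
(-3589 + 5683)*(23905 - 7*12*14) + C(222, -180) = (-3589 + 5683)*(23905 - 7*12*14) + 50 = 2094*(23905 - 84*14) + 50 = 2094*(23905 - 1176) + 50 = 2094*22729 + 50 = 47594526 + 50 = 47594576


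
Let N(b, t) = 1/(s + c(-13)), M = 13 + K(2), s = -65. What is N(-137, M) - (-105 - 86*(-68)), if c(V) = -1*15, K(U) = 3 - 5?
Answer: -459441/80 ≈ -5743.0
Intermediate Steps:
K(U) = -2
M = 11 (M = 13 - 2 = 11)
c(V) = -15
N(b, t) = -1/80 (N(b, t) = 1/(-65 - 15) = 1/(-80) = -1/80)
N(-137, M) - (-105 - 86*(-68)) = -1/80 - (-105 - 86*(-68)) = -1/80 - (-105 + 5848) = -1/80 - 1*5743 = -1/80 - 5743 = -459441/80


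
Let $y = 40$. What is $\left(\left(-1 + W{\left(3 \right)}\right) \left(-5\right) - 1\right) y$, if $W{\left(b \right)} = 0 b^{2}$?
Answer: $160$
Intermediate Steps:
$W{\left(b \right)} = 0$
$\left(\left(-1 + W{\left(3 \right)}\right) \left(-5\right) - 1\right) y = \left(\left(-1 + 0\right) \left(-5\right) - 1\right) 40 = \left(\left(-1\right) \left(-5\right) - 1\right) 40 = \left(5 - 1\right) 40 = 4 \cdot 40 = 160$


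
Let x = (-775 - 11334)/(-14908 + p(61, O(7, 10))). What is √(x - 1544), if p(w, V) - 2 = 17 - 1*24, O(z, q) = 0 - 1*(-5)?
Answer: I*√38133473891/4971 ≈ 39.283*I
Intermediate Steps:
O(z, q) = 5 (O(z, q) = 0 + 5 = 5)
p(w, V) = -5 (p(w, V) = 2 + (17 - 1*24) = 2 + (17 - 24) = 2 - 7 = -5)
x = 12109/14913 (x = (-775 - 11334)/(-14908 - 5) = -12109/(-14913) = -12109*(-1/14913) = 12109/14913 ≈ 0.81198)
√(x - 1544) = √(12109/14913 - 1544) = √(-23013563/14913) = I*√38133473891/4971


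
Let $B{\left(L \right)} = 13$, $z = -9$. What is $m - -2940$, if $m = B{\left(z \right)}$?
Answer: $2953$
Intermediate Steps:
$m = 13$
$m - -2940 = 13 - -2940 = 13 + 2940 = 2953$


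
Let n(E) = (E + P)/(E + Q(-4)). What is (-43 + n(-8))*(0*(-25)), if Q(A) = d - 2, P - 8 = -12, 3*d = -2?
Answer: 0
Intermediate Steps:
d = -2/3 (d = (1/3)*(-2) = -2/3 ≈ -0.66667)
P = -4 (P = 8 - 12 = -4)
Q(A) = -8/3 (Q(A) = -2/3 - 2 = -8/3)
n(E) = (-4 + E)/(-8/3 + E) (n(E) = (E - 4)/(E - 8/3) = (-4 + E)/(-8/3 + E))
(-43 + n(-8))*(0*(-25)) = (-43 + 3*(-4 - 8)/(-8 + 3*(-8)))*(0*(-25)) = (-43 + 3*(-12)/(-8 - 24))*0 = (-43 + 3*(-12)/(-32))*0 = (-43 + 3*(-1/32)*(-12))*0 = (-43 + 9/8)*0 = -335/8*0 = 0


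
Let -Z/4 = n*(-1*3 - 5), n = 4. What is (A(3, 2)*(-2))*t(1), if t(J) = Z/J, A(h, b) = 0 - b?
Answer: 512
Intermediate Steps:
Z = 128 (Z = -16*(-1*3 - 5) = -16*(-3 - 5) = -16*(-8) = -4*(-32) = 128)
A(h, b) = -b
t(J) = 128/J
(A(3, 2)*(-2))*t(1) = (-1*2*(-2))*(128/1) = (-2*(-2))*(128*1) = 4*128 = 512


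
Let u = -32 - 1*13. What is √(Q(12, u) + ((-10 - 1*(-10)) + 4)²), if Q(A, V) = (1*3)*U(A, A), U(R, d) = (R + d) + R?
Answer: 2*√31 ≈ 11.136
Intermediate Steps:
u = -45 (u = -32 - 13 = -45)
U(R, d) = d + 2*R
Q(A, V) = 9*A (Q(A, V) = (1*3)*(A + 2*A) = 3*(3*A) = 9*A)
√(Q(12, u) + ((-10 - 1*(-10)) + 4)²) = √(9*12 + ((-10 - 1*(-10)) + 4)²) = √(108 + ((-10 + 10) + 4)²) = √(108 + (0 + 4)²) = √(108 + 4²) = √(108 + 16) = √124 = 2*√31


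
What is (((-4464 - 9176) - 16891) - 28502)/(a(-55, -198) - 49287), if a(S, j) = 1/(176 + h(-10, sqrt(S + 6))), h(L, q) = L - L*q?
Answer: 94432652391298/78842370460981 - 4132310*I/78842370460981 ≈ 1.1977 - 5.2412e-8*I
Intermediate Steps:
h(L, q) = L - L*q
a(S, j) = 1/(166 + 10*sqrt(6 + S)) (a(S, j) = 1/(176 - 10*(1 - sqrt(S + 6))) = 1/(176 - 10*(1 - sqrt(6 + S))) = 1/(176 + (-10 + 10*sqrt(6 + S))) = 1/(166 + 10*sqrt(6 + S)))
(((-4464 - 9176) - 16891) - 28502)/(a(-55, -198) - 49287) = (((-4464 - 9176) - 16891) - 28502)/(1/(2*(83 + 5*sqrt(6 - 55))) - 49287) = ((-13640 - 16891) - 28502)/(1/(2*(83 + 5*sqrt(-49))) - 49287) = (-30531 - 28502)/(1/(2*(83 + 5*(7*I))) - 49287) = -59033/(1/(2*(83 + 35*I)) - 49287) = -59033/(((83 - 35*I)/8114)/2 - 49287) = -59033/((83 - 35*I)/16228 - 49287) = -59033/(-49287 + (83 - 35*I)/16228)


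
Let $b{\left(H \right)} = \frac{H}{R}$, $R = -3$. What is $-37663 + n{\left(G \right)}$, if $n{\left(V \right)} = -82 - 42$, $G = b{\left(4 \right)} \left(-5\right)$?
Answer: $-37787$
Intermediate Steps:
$b{\left(H \right)} = - \frac{H}{3}$ ($b{\left(H \right)} = \frac{H}{-3} = H \left(- \frac{1}{3}\right) = - \frac{H}{3}$)
$G = \frac{20}{3}$ ($G = \left(- \frac{1}{3}\right) 4 \left(-5\right) = \left(- \frac{4}{3}\right) \left(-5\right) = \frac{20}{3} \approx 6.6667$)
$n{\left(V \right)} = -124$ ($n{\left(V \right)} = -82 - 42 = -124$)
$-37663 + n{\left(G \right)} = -37663 - 124 = -37787$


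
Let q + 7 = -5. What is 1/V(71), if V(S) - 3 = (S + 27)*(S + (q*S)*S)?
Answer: -1/5921255 ≈ -1.6888e-7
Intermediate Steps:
q = -12 (q = -7 - 5 = -12)
V(S) = 3 + (27 + S)*(S - 12*S²) (V(S) = 3 + (S + 27)*(S + (-12*S)*S) = 3 + (27 + S)*(S - 12*S²))
1/V(71) = 1/(3 - 323*71² - 12*71³ + 27*71) = 1/(3 - 323*5041 - 12*357911 + 1917) = 1/(3 - 1628243 - 4294932 + 1917) = 1/(-5921255) = -1/5921255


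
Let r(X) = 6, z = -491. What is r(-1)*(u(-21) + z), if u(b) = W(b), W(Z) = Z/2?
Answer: -3009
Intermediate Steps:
W(Z) = Z/2 (W(Z) = Z*(½) = Z/2)
u(b) = b/2
r(-1)*(u(-21) + z) = 6*((½)*(-21) - 491) = 6*(-21/2 - 491) = 6*(-1003/2) = -3009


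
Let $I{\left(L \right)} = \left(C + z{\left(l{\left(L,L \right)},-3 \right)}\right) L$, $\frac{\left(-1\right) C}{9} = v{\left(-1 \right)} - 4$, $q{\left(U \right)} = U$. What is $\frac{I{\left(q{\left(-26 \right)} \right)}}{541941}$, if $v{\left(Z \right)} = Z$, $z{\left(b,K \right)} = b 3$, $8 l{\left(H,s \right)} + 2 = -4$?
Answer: $- \frac{741}{361294} \approx -0.002051$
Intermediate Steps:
$l{\left(H,s \right)} = - \frac{3}{4}$ ($l{\left(H,s \right)} = - \frac{1}{4} + \frac{1}{8} \left(-4\right) = - \frac{1}{4} - \frac{1}{2} = - \frac{3}{4}$)
$z{\left(b,K \right)} = 3 b$
$C = 45$ ($C = - 9 \left(-1 - 4\right) = \left(-9\right) \left(-5\right) = 45$)
$I{\left(L \right)} = \frac{171 L}{4}$ ($I{\left(L \right)} = \left(45 + 3 \left(- \frac{3}{4}\right)\right) L = \left(45 - \frac{9}{4}\right) L = \frac{171 L}{4}$)
$\frac{I{\left(q{\left(-26 \right)} \right)}}{541941} = \frac{\frac{171}{4} \left(-26\right)}{541941} = \left(- \frac{2223}{2}\right) \frac{1}{541941} = - \frac{741}{361294}$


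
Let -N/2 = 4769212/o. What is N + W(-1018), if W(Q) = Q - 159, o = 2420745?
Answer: -40264159/34095 ≈ -1180.9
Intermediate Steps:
W(Q) = -159 + Q
N = -134344/34095 (N = -9538424/2420745 = -2*67172/34095 = -134344/34095 ≈ -3.9403)
N + W(-1018) = -134344/34095 + (-159 - 1018) = -134344/34095 - 1177 = -40264159/34095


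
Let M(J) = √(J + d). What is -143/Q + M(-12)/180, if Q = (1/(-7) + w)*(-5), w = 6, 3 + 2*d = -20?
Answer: 1001/205 + I*√94/360 ≈ 4.8829 + 0.026932*I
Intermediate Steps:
d = -23/2 (d = -3/2 + (½)*(-20) = -3/2 - 10 = -23/2 ≈ -11.500)
Q = -205/7 (Q = (1/(-7) + 6)*(-5) = (-⅐ + 6)*(-5) = (41/7)*(-5) = -205/7 ≈ -29.286)
M(J) = √(-23/2 + J) (M(J) = √(J - 23/2) = √(-23/2 + J))
-143/Q + M(-12)/180 = -143/(-205/7) + (√(-46 + 4*(-12))/2)/180 = -143*(-7/205) + (√(-46 - 48)/2)*(1/180) = 1001/205 + (√(-94)/2)*(1/180) = 1001/205 + ((I*√94)/2)*(1/180) = 1001/205 + (I*√94/2)*(1/180) = 1001/205 + I*√94/360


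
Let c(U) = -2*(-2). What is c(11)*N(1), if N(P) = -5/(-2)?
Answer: 10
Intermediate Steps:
c(U) = 4
N(P) = 5/2 (N(P) = -5*(-½) = 5/2)
c(11)*N(1) = 4*(5/2) = 10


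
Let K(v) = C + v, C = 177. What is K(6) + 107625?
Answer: 107808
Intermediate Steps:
K(v) = 177 + v
K(6) + 107625 = (177 + 6) + 107625 = 183 + 107625 = 107808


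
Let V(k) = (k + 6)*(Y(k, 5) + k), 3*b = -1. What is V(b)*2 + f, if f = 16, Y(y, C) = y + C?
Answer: 586/9 ≈ 65.111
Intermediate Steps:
b = -1/3 (b = (1/3)*(-1) = -1/3 ≈ -0.33333)
Y(y, C) = C + y
V(k) = (5 + 2*k)*(6 + k) (V(k) = (k + 6)*((5 + k) + k) = (6 + k)*(5 + 2*k) = (5 + 2*k)*(6 + k))
V(b)*2 + f = (30 + 2*(-1/3)**2 + 17*(-1/3))*2 + 16 = (30 + 2*(1/9) - 17/3)*2 + 16 = (30 + 2/9 - 17/3)*2 + 16 = (221/9)*2 + 16 = 442/9 + 16 = 586/9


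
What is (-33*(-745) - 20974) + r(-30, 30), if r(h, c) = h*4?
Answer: 3491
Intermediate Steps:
r(h, c) = 4*h
(-33*(-745) - 20974) + r(-30, 30) = (-33*(-745) - 20974) + 4*(-30) = (24585 - 20974) - 120 = 3611 - 120 = 3491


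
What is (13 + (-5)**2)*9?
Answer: 342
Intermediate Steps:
(13 + (-5)**2)*9 = (13 + 25)*9 = 38*9 = 342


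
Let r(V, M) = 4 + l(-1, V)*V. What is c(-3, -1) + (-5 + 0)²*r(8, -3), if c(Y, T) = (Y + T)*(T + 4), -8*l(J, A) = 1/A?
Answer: 679/8 ≈ 84.875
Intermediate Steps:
l(J, A) = -1/(8*A)
r(V, M) = 31/8 (r(V, M) = 4 + (-1/(8*V))*V = 4 - ⅛ = 31/8)
c(Y, T) = (4 + T)*(T + Y) (c(Y, T) = (T + Y)*(4 + T) = (4 + T)*(T + Y))
c(-3, -1) + (-5 + 0)²*r(8, -3) = ((-1)² + 4*(-1) + 4*(-3) - 1*(-3)) + (-5 + 0)²*(31/8) = (1 - 4 - 12 + 3) + (-5)²*(31/8) = -12 + 25*(31/8) = -12 + 775/8 = 679/8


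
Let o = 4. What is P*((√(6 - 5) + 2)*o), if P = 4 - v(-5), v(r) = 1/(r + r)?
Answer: 246/5 ≈ 49.200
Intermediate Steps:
v(r) = 1/(2*r)
P = 41/10 (P = 4 - 1/(2*(-5)) = 4 - (-1)/(2*5) = 4 - 1*(-⅒) = 4 + ⅒ = 41/10 ≈ 4.1000)
P*((√(6 - 5) + 2)*o) = 41*((√(6 - 5) + 2)*4)/10 = 41*((√1 + 2)*4)/10 = 41*((1 + 2)*4)/10 = 41*(3*4)/10 = (41/10)*12 = 246/5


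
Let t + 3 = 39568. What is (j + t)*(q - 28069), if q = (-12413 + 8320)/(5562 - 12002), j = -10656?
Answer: -5225598558703/6440 ≈ -8.1143e+8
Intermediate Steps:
t = 39565 (t = -3 + 39568 = 39565)
q = 4093/6440 (q = -4093/(-6440) = -4093*(-1/6440) = 4093/6440 ≈ 0.63556)
(j + t)*(q - 28069) = (-10656 + 39565)*(4093/6440 - 28069) = 28909*(-180760267/6440) = -5225598558703/6440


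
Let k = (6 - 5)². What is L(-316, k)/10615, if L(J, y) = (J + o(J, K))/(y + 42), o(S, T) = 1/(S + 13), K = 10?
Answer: -95749/138302835 ≈ -0.00069231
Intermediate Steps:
o(S, T) = 1/(13 + S)
k = 1 (k = 1² = 1)
L(J, y) = (J + 1/(13 + J))/(42 + y) (L(J, y) = (J + 1/(13 + J))/(y + 42) = (J + 1/(13 + J))/(42 + y))
L(-316, k)/10615 = ((1 - 316*(13 - 316))/((13 - 316)*(42 + 1)))/10615 = ((1 - 316*(-303))/(-303*43))*(1/10615) = -1/303*1/43*(1 + 95748)*(1/10615) = -1/303*1/43*95749*(1/10615) = -95749/13029*1/10615 = -95749/138302835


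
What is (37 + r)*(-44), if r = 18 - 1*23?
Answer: -1408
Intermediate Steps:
r = -5 (r = 18 - 23 = -5)
(37 + r)*(-44) = (37 - 5)*(-44) = 32*(-44) = -1408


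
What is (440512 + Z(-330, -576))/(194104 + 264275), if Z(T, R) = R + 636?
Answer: 440572/458379 ≈ 0.96115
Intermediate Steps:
Z(T, R) = 636 + R
(440512 + Z(-330, -576))/(194104 + 264275) = (440512 + (636 - 576))/(194104 + 264275) = (440512 + 60)/458379 = 440572*(1/458379) = 440572/458379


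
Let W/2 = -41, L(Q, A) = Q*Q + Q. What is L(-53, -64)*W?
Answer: -225992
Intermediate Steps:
L(Q, A) = Q + Q² (L(Q, A) = Q² + Q = Q + Q²)
W = -82 (W = 2*(-41) = -82)
L(-53, -64)*W = -53*(1 - 53)*(-82) = -53*(-52)*(-82) = 2756*(-82) = -225992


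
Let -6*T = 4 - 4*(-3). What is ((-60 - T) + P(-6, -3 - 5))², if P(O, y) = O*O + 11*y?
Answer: 107584/9 ≈ 11954.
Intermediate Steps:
P(O, y) = O² + 11*y
T = -8/3 (T = -(4 - 4*(-3))/6 = -(4 + 12)/6 = -⅙*16 = -8/3 ≈ -2.6667)
((-60 - T) + P(-6, -3 - 5))² = ((-60 - 1*(-8/3)) + ((-6)² + 11*(-3 - 5)))² = ((-60 + 8/3) + (36 + 11*(-8)))² = (-172/3 + (36 - 88))² = (-172/3 - 52)² = (-328/3)² = 107584/9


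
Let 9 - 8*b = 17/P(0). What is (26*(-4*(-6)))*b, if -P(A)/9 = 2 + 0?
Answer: 2327/3 ≈ 775.67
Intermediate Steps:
P(A) = -18 (P(A) = -9*(2 + 0) = -9*2 = -18)
b = 179/144 (b = 9/8 - 17/(8*(-18)) = 9/8 - 17*(-1)/(8*18) = 9/8 - ⅛*(-17/18) = 9/8 + 17/144 = 179/144 ≈ 1.2431)
(26*(-4*(-6)))*b = (26*(-4*(-6)))*(179/144) = (26*24)*(179/144) = 624*(179/144) = 2327/3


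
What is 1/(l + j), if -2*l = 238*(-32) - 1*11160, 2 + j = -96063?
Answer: -1/86677 ≈ -1.1537e-5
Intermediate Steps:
j = -96065 (j = -2 - 96063 = -96065)
l = 9388 (l = -(238*(-32) - 1*11160)/2 = -(-7616 - 11160)/2 = -½*(-18776) = 9388)
1/(l + j) = 1/(9388 - 96065) = 1/(-86677) = -1/86677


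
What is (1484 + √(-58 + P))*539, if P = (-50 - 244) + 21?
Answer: 799876 + 539*I*√331 ≈ 7.9988e+5 + 9806.3*I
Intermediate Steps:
P = -273 (P = -294 + 21 = -273)
(1484 + √(-58 + P))*539 = (1484 + √(-58 - 273))*539 = (1484 + √(-331))*539 = (1484 + I*√331)*539 = 799876 + 539*I*√331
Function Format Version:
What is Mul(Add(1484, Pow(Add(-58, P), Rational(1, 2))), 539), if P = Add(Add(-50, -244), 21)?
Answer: Add(799876, Mul(539, I, Pow(331, Rational(1, 2)))) ≈ Add(7.9988e+5, Mul(9806.3, I))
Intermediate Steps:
P = -273 (P = Add(-294, 21) = -273)
Mul(Add(1484, Pow(Add(-58, P), Rational(1, 2))), 539) = Mul(Add(1484, Pow(Add(-58, -273), Rational(1, 2))), 539) = Mul(Add(1484, Pow(-331, Rational(1, 2))), 539) = Mul(Add(1484, Mul(I, Pow(331, Rational(1, 2)))), 539) = Add(799876, Mul(539, I, Pow(331, Rational(1, 2))))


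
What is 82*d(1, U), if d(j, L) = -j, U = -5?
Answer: -82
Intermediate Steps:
82*d(1, U) = 82*(-1*1) = 82*(-1) = -82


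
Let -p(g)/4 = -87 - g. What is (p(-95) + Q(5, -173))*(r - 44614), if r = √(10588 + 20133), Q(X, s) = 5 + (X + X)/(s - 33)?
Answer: 124294604/103 - 2786*√30721/103 ≈ 1.2020e+6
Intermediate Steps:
p(g) = 348 + 4*g (p(g) = -4*(-87 - g) = 348 + 4*g)
Q(X, s) = 5 + 2*X/(-33 + s) (Q(X, s) = 5 + (2*X)/(-33 + s) = 5 + 2*X/(-33 + s))
r = √30721 ≈ 175.27
(p(-95) + Q(5, -173))*(r - 44614) = ((348 + 4*(-95)) + (-165 + 2*5 + 5*(-173))/(-33 - 173))*(√30721 - 44614) = ((348 - 380) + (-165 + 10 - 865)/(-206))*(-44614 + √30721) = (-32 - 1/206*(-1020))*(-44614 + √30721) = (-32 + 510/103)*(-44614 + √30721) = -2786*(-44614 + √30721)/103 = 124294604/103 - 2786*√30721/103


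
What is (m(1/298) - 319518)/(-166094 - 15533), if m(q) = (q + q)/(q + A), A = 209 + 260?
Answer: 44656794232/25384734401 ≈ 1.7592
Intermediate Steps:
A = 469
m(q) = 2*q/(469 + q) (m(q) = (q + q)/(q + 469) = (2*q)/(469 + q) = 2*q/(469 + q))
(m(1/298) - 319518)/(-166094 - 15533) = (2/(298*(469 + 1/298)) - 319518)/(-166094 - 15533) = (2*(1/298)/(469 + 1/298) - 319518)/(-181627) = (2*(1/298)/(139763/298) - 319518)*(-1/181627) = (2*(1/298)*(298/139763) - 319518)*(-1/181627) = (2/139763 - 319518)*(-1/181627) = -44656794232/139763*(-1/181627) = 44656794232/25384734401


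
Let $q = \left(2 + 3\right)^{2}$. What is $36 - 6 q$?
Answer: $-114$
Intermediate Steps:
$q = 25$ ($q = 5^{2} = 25$)
$36 - 6 q = 36 - 150 = -114$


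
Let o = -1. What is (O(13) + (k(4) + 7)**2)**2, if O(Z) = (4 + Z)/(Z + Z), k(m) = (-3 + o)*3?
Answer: 444889/676 ≈ 658.12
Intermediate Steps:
k(m) = -12 (k(m) = (-3 - 1)*3 = -4*3 = -12)
O(Z) = (4 + Z)/(2*Z) (O(Z) = (4 + Z)/((2*Z)) = (4 + Z)*(1/(2*Z)) = (4 + Z)/(2*Z))
(O(13) + (k(4) + 7)**2)**2 = ((1/2)*(4 + 13)/13 + (-12 + 7)**2)**2 = ((1/2)*(1/13)*17 + (-5)**2)**2 = (17/26 + 25)**2 = (667/26)**2 = 444889/676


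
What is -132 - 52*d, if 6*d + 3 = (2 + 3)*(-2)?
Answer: -58/3 ≈ -19.333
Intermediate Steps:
d = -13/6 (d = -½ + ((2 + 3)*(-2))/6 = -½ + (5*(-2))/6 = -½ + (⅙)*(-10) = -½ - 5/3 = -13/6 ≈ -2.1667)
-132 - 52*d = -132 - 52*(-13/6) = -132 + 338/3 = -58/3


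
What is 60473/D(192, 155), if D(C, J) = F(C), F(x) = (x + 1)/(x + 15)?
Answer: 12517911/193 ≈ 64860.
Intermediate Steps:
F(x) = (1 + x)/(15 + x)
D(C, J) = (1 + C)/(15 + C)
60473/D(192, 155) = 60473/(((1 + 192)/(15 + 192))) = 60473/((193/207)) = 60473/(((1/207)*193)) = 60473/(193/207) = 60473*(207/193) = 12517911/193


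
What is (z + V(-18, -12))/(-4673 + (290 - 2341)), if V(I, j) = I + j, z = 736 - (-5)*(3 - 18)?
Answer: -631/6724 ≈ -0.093843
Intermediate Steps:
z = 661 (z = 736 - (-5)*(-15) = 736 - 1*75 = 736 - 75 = 661)
(z + V(-18, -12))/(-4673 + (290 - 2341)) = (661 + (-18 - 12))/(-4673 + (290 - 2341)) = (661 - 30)/(-4673 - 2051) = 631/(-6724) = 631*(-1/6724) = -631/6724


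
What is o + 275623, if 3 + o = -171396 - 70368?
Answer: 33856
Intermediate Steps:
o = -241767 (o = -3 + (-171396 - 70368) = -3 - 241764 = -241767)
o + 275623 = -241767 + 275623 = 33856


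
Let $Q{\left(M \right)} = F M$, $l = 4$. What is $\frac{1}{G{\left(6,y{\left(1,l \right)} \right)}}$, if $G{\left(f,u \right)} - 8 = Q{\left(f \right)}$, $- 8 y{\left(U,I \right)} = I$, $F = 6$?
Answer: $\frac{1}{44} \approx 0.022727$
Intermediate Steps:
$Q{\left(M \right)} = 6 M$
$y{\left(U,I \right)} = - \frac{I}{8}$
$G{\left(f,u \right)} = 8 + 6 f$
$\frac{1}{G{\left(6,y{\left(1,l \right)} \right)}} = \frac{1}{8 + 6 \cdot 6} = \frac{1}{8 + 36} = \frac{1}{44}$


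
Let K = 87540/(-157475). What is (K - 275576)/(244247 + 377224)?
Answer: -8679283628/19573229145 ≈ -0.44343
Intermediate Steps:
K = -17508/31495 (K = 87540*(-1/157475) = -17508/31495 ≈ -0.55590)
(K - 275576)/(244247 + 377224) = (-17508/31495 - 275576)/(244247 + 377224) = -8679283628/31495/621471 = -8679283628/31495*1/621471 = -8679283628/19573229145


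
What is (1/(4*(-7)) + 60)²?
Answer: 2819041/784 ≈ 3595.7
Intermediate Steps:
(1/(4*(-7)) + 60)² = (1/(-28) + 60)² = (-1/28 + 60)² = (1679/28)² = 2819041/784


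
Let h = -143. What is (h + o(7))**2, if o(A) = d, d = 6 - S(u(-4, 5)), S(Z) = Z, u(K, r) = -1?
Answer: 18496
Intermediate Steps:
d = 7 (d = 6 - 1*(-1) = 6 + 1 = 7)
o(A) = 7
(h + o(7))**2 = (-143 + 7)**2 = (-136)**2 = 18496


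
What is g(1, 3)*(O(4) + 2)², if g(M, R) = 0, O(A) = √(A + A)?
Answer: 0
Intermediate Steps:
O(A) = √2*√A (O(A) = √(2*A) = √2*√A)
g(1, 3)*(O(4) + 2)² = 0*(√2*√4 + 2)² = 0*(√2*2 + 2)² = 0*(2*√2 + 2)² = 0*(2 + 2*√2)² = 0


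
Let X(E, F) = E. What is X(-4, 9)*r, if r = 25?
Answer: -100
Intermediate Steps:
X(-4, 9)*r = -4*25 = -100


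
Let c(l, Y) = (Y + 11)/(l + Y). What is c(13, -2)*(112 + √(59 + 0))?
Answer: 1008/11 + 9*√59/11 ≈ 97.921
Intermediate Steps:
c(l, Y) = (11 + Y)/(Y + l)
c(13, -2)*(112 + √(59 + 0)) = ((11 - 2)/(-2 + 13))*(112 + √(59 + 0)) = (9/11)*(112 + √59) = ((1/11)*9)*(112 + √59) = 9*(112 + √59)/11 = 1008/11 + 9*√59/11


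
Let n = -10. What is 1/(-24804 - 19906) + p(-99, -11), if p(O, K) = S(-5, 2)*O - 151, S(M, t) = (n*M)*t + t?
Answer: -458232791/44710 ≈ -10249.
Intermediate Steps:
S(M, t) = t - 10*M*t (S(M, t) = (-10*M)*t + t = -10*M*t + t = t - 10*M*t)
p(O, K) = -151 + 102*O (p(O, K) = (2*(1 - 10*(-5)))*O - 151 = (2*(1 + 50))*O - 151 = (2*51)*O - 151 = 102*O - 151 = -151 + 102*O)
1/(-24804 - 19906) + p(-99, -11) = 1/(-24804 - 19906) + (-151 + 102*(-99)) = 1/(-44710) + (-151 - 10098) = -1/44710 - 10249 = -458232791/44710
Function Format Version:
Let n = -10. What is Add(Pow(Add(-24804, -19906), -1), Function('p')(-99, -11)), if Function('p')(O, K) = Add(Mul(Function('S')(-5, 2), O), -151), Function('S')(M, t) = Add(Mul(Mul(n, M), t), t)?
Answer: Rational(-458232791, 44710) ≈ -10249.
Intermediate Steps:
Function('S')(M, t) = Add(t, Mul(-10, M, t)) (Function('S')(M, t) = Add(Mul(Mul(-10, M), t), t) = Add(Mul(-10, M, t), t) = Add(t, Mul(-10, M, t)))
Function('p')(O, K) = Add(-151, Mul(102, O)) (Function('p')(O, K) = Add(Mul(Mul(2, Add(1, Mul(-10, -5))), O), -151) = Add(Mul(Mul(2, Add(1, 50)), O), -151) = Add(Mul(Mul(2, 51), O), -151) = Add(Mul(102, O), -151) = Add(-151, Mul(102, O)))
Add(Pow(Add(-24804, -19906), -1), Function('p')(-99, -11)) = Add(Pow(Add(-24804, -19906), -1), Add(-151, Mul(102, -99))) = Add(Pow(-44710, -1), Add(-151, -10098)) = Add(Rational(-1, 44710), -10249) = Rational(-458232791, 44710)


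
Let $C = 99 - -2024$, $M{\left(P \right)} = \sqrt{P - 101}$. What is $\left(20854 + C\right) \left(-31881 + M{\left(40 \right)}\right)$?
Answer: $-732529737 + 22977 i \sqrt{61} \approx -7.3253 \cdot 10^{8} + 1.7946 \cdot 10^{5} i$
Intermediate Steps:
$M{\left(P \right)} = \sqrt{-101 + P}$
$C = 2123$ ($C = 99 + 2024 = 2123$)
$\left(20854 + C\right) \left(-31881 + M{\left(40 \right)}\right) = \left(20854 + 2123\right) \left(-31881 + \sqrt{-101 + 40}\right) = 22977 \left(-31881 + \sqrt{-61}\right) = 22977 \left(-31881 + i \sqrt{61}\right) = -732529737 + 22977 i \sqrt{61}$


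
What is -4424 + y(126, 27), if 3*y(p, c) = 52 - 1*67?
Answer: -4429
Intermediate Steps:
y(p, c) = -5 (y(p, c) = (52 - 1*67)/3 = (52 - 67)/3 = (1/3)*(-15) = -5)
-4424 + y(126, 27) = -4424 - 5 = -4429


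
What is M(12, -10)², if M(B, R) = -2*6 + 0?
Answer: 144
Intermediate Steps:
M(B, R) = -12 (M(B, R) = -12 + 0 = -12)
M(12, -10)² = (-12)² = 144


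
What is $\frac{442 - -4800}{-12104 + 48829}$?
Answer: $\frac{5242}{36725} \approx 0.14274$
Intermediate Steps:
$\frac{442 - -4800}{-12104 + 48829} = \frac{442 + 4800}{36725} = 5242 \cdot \frac{1}{36725} = \frac{5242}{36725}$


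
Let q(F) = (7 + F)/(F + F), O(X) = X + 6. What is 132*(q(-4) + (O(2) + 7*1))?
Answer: 3861/2 ≈ 1930.5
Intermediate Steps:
O(X) = 6 + X
q(F) = (7 + F)/(2*F) (q(F) = (7 + F)/((2*F)) = (7 + F)*(1/(2*F)) = (7 + F)/(2*F))
132*(q(-4) + (O(2) + 7*1)) = 132*((½)*(7 - 4)/(-4) + ((6 + 2) + 7*1)) = 132*((½)*(-¼)*3 + (8 + 7)) = 132*(-3/8 + 15) = 132*(117/8) = 3861/2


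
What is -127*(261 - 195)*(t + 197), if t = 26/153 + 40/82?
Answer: -3464300158/2091 ≈ -1.6568e+6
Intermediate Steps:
t = 4126/6273 (t = 26*(1/153) + 40*(1/82) = 26/153 + 20/41 = 4126/6273 ≈ 0.65774)
-127*(261 - 195)*(t + 197) = -127*(261 - 195)*(4126/6273 + 197) = -8382*1239907/6273 = -127*27277954/2091 = -3464300158/2091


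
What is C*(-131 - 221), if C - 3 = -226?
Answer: 78496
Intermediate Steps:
C = -223 (C = 3 - 226 = -223)
C*(-131 - 221) = -223*(-131 - 221) = -223*(-352) = 78496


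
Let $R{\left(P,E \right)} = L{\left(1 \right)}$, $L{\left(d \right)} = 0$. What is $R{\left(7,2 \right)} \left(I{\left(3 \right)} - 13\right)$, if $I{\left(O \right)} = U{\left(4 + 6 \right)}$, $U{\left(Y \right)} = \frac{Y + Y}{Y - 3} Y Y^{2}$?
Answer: $0$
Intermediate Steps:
$R{\left(P,E \right)} = 0$
$U{\left(Y \right)} = \frac{2 Y^{4}}{-3 + Y}$ ($U{\left(Y \right)} = \frac{2 Y}{-3 + Y} Y Y^{2} = \frac{2 Y^{2}}{-3 + Y} Y^{2} = \frac{2 Y^{4}}{-3 + Y}$)
$I{\left(O \right)} = \frac{20000}{7}$ ($I{\left(O \right)} = \frac{2 \left(4 + 6\right)^{4}}{-3 + \left(4 + 6\right)} = \frac{2 \cdot 10^{4}}{-3 + 10} = 2 \cdot 10000 \cdot \frac{1}{7} = \frac{20000}{7}$)
$R{\left(7,2 \right)} \left(I{\left(3 \right)} - 13\right) = 0 \left(\frac{20000}{7} - 13\right) = 0 \cdot \frac{19909}{7} = 0$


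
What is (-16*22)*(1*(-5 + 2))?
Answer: 1056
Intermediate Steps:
(-16*22)*(1*(-5 + 2)) = -352*(-3) = 1056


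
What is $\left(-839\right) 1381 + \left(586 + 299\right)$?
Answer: $-1157774$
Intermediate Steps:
$\left(-839\right) 1381 + \left(586 + 299\right) = -1158659 + 885 = -1157774$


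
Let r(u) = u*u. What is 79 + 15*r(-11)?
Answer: 1894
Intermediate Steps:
r(u) = u**2
79 + 15*r(-11) = 79 + 15*(-11)**2 = 79 + 15*121 = 79 + 1815 = 1894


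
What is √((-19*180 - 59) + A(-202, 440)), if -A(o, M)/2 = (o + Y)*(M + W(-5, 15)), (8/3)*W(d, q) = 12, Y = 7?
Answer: 2*√42469 ≈ 412.16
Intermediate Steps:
W(d, q) = 9/2 (W(d, q) = (3/8)*12 = 9/2)
A(o, M) = -2*(7 + o)*(9/2 + M) (A(o, M) = -2*(o + 7)*(M + 9/2) = -2*(7 + o)*(9/2 + M))
√((-19*180 - 59) + A(-202, 440)) = √((-19*180 - 59) + (-63 - 14*440 - 9*(-202) - 2*440*(-202))) = √((-3420 - 59) + (-63 - 6160 + 1818 + 177760)) = √(-3479 + 173355) = √169876 = 2*√42469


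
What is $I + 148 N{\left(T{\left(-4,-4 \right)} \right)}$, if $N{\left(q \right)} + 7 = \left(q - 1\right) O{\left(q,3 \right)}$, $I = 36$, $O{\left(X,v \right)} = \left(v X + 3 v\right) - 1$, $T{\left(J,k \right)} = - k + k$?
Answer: $-2184$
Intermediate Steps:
$T{\left(J,k \right)} = 0$
$O{\left(X,v \right)} = -1 + 3 v + X v$ ($O{\left(X,v \right)} = \left(X v + 3 v\right) - 1 = \left(3 v + X v\right) - 1 = -1 + 3 v + X v$)
$N{\left(q \right)} = -7 + \left(-1 + q\right) \left(8 + 3 q\right)$ ($N{\left(q \right)} = -7 + \left(q - 1\right) \left(-1 + 3 \cdot 3 + q 3\right) = -7 + \left(-1 + q\right) \left(-1 + 9 + 3 q\right) = -7 + \left(-1 + q\right) \left(8 + 3 q\right)$)
$I + 148 N{\left(T{\left(-4,-4 \right)} \right)} = 36 + 148 \left(-15 + 3 \cdot 0^{2} + 5 \cdot 0\right) = 36 + 148 \left(-15 + 3 \cdot 0 + 0\right) = 36 + 148 \left(-15 + 0 + 0\right) = 36 + 148 \left(-15\right) = 36 - 2220 = -2184$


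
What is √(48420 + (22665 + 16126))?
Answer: √87211 ≈ 295.31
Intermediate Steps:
√(48420 + (22665 + 16126)) = √(48420 + 38791) = √87211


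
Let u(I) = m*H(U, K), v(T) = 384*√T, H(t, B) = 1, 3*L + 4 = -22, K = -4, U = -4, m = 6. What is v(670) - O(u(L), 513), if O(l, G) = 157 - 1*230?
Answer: 73 + 384*√670 ≈ 10013.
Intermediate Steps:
L = -26/3 (L = -4/3 + (⅓)*(-22) = -4/3 - 22/3 = -26/3 ≈ -8.6667)
u(I) = 6 (u(I) = 6*1 = 6)
O(l, G) = -73 (O(l, G) = 157 - 230 = -73)
v(670) - O(u(L), 513) = 384*√670 - 1*(-73) = 384*√670 + 73 = 73 + 384*√670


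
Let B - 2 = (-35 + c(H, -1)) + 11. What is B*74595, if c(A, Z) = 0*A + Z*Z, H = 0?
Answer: -1566495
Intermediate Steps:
c(A, Z) = Z² (c(A, Z) = 0 + Z² = Z²)
B = -21 (B = 2 + ((-35 + (-1)²) + 11) = 2 + ((-35 + 1) + 11) = 2 + (-34 + 11) = 2 - 23 = -21)
B*74595 = -21*74595 = -1566495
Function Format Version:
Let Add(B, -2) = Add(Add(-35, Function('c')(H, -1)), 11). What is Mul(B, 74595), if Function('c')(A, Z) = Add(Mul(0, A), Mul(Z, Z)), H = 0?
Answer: -1566495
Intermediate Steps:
Function('c')(A, Z) = Pow(Z, 2) (Function('c')(A, Z) = Add(0, Pow(Z, 2)) = Pow(Z, 2))
B = -21 (B = Add(2, Add(Add(-35, Pow(-1, 2)), 11)) = Add(2, Add(Add(-35, 1), 11)) = Add(2, Add(-34, 11)) = Add(2, -23) = -21)
Mul(B, 74595) = Mul(-21, 74595) = -1566495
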